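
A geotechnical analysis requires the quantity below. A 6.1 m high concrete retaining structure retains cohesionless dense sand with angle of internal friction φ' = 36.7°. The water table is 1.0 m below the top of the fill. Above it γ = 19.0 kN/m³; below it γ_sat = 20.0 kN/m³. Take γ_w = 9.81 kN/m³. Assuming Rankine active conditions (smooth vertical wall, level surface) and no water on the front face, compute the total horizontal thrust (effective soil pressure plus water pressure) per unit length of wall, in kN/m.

K_a = tan²(45° − φ/2) = 0.2519.
γ' = 20.0 − 9.81 = 10.19 kN/m³. Depth below WT = 5.1 m.
σ'_h at WT = K_a γ d_w = 4.785 kPa; at base = 4.785 + K_a γ' × 5.1 = 17.87 kPa.
P₁ (0–1.0 m) = ½×4.785×1.0 = 2.393. P₂ (1.0–6.1 m) = ½(4.785+17.87)×5.1 = 57.78.
P_w = ½ γ_w h₂² = 0.5×9.81×5.1² = 127.6. Total = 2.393+57.78+127.6 = 187.8 kN/m.

188 kN/m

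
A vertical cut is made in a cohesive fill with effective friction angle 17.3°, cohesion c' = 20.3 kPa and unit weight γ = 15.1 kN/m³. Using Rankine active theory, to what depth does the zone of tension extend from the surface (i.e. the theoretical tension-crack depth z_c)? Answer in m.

3.65 m

K_a = tan²(45° − 17.3°/2) = 0.5416; √K_a = 0.7359.
The active pressure is zero where K_a γ z = 2c√K_a, so z_c = 2c/(γ√K_a) = 2×20.3/(15.1×0.7359) = 3.654 m.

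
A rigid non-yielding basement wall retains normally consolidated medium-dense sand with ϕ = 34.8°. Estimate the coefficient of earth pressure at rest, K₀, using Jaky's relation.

0.429

K₀ = 1 − sin φ' = 1 − sin 34.8° = 0.4293.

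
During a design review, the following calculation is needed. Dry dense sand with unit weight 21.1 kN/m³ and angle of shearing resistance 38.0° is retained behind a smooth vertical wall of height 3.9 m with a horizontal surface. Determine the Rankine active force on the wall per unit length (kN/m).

K_a = tan²(45° − φ/2) = 0.2379.
P_a = ½ K_a γ H² = 0.5 × 0.2379 × 21.1 × 3.9² = 38.17 kN/m.

38.2 kN/m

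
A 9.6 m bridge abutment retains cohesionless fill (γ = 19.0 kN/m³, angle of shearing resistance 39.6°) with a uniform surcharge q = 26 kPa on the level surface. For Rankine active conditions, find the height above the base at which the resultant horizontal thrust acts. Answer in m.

K_a = 0.2214.
Triangular part P₁ = ½K_aγH² = 193.9 at H/3 = 3.200 m; rectangular part P₂ = K_a q H = 55.27 at H/2 = 4.800 m.
ȳ = (P₁·3.200 + P₂·4.800)/(P₁+P₂) = 3.555 m.

3.55 m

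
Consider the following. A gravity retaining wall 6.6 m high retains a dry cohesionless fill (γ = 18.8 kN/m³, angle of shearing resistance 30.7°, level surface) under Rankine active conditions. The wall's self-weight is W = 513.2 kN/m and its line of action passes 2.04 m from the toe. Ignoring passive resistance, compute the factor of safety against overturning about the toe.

K_a = tan²(45° − 30.7°/2) = 0.3240.
P_a = ½K_aγH² = 0.5×0.3240×18.8×6.6² = 132.7 kN/m, acting at H/3 = 2.200 m above the base.
Overturning moment M_o = P_a × H/3 = 132.7 × 2.200 = 291.9.
Resisting moment M_r = W × 2.04 = 513.2 × 2.04 = 1047.
FS_overturning = M_r/M_o = 1047/291.9 = 3.587.

3.59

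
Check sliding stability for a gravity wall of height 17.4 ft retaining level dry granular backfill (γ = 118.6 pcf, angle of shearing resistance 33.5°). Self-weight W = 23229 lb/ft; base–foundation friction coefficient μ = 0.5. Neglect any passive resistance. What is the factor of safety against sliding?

K_a = tan²(45° − 33.5°/2) = 0.2887.
P_a = ½K_aγH² = 0.5×0.2887×118.6×17.4² = 5183 lb/ft, acting at H/3 = 5.800 ft above the base.
FS_sliding = μW / P_a = 0.5×23229 / 5183 = 2.241.

2.24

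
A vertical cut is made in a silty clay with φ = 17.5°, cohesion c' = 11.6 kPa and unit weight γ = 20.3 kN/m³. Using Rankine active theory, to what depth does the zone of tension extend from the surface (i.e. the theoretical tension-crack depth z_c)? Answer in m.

1.56 m

K_a = tan²(45° − 17.5°/2) = 0.5376; √K_a = 0.7332.
The active pressure is zero where K_a γ z = 2c√K_a, so z_c = 2c/(γ√K_a) = 2×11.6/(20.3×0.7332) = 1.559 m.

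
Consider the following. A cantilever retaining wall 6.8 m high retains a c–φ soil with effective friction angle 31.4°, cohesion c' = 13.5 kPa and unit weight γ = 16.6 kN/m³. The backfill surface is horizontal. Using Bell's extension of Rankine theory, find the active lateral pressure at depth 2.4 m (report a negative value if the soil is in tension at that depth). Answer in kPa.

-2.61 kPa

K_a = (1 − sin φ)/(1 + sin φ) = 0.3149.
σ_a = K_a γ z − 2c√K_a = 0.3149×16.6×2.4 − 2×13.5×0.5612 = -2.605 kPa.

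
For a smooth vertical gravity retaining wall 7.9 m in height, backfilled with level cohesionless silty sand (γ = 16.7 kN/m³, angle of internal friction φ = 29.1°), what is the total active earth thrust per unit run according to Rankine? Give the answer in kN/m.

K_a = tan²(45° − φ/2) = 0.3456.
P_a = ½ K_a γ H² = 0.5 × 0.3456 × 16.7 × 7.9² = 180.1 kN/m.

180 kN/m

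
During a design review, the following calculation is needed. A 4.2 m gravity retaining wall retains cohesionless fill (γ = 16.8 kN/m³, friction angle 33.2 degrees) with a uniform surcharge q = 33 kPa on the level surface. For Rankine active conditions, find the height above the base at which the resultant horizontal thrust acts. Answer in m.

K_a = 0.2924.
Triangular part P₁ = ½K_aγH² = 43.32 at H/3 = 1.400 m; rectangular part P₂ = K_a q H = 40.52 at H/2 = 2.100 m.
ȳ = (P₁·1.400 + P₂·2.100)/(P₁+P₂) = 1.738 m.

1.74 m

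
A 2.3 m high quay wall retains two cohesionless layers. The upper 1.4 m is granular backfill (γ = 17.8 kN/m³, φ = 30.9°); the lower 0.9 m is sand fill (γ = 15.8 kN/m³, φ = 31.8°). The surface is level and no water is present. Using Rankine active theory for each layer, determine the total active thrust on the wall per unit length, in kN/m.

14.5 kN/m

K_a1 = tan²(45°−30.9°/2) = 0.3214; K_a2 = tan²(45°−31.8°/2) = 0.3098.
Layer 1: σ at base = K_a1 γ₁ h₁ = 8.009 kPa; P₁ = ½×8.009×1.4 = 5.607.
Layer 2: σ_v at top = γ₁h₁ = 24.92; σ_h top = K_a2×24.92 = 7.720; σ_h base = K_a2×(24.92+15.8×0.9) = 12.13.
P₂ = ½(7.720+12.13)×0.9 = 8.930. Total P_a = 5.607+8.930 = 14.54 kN/m.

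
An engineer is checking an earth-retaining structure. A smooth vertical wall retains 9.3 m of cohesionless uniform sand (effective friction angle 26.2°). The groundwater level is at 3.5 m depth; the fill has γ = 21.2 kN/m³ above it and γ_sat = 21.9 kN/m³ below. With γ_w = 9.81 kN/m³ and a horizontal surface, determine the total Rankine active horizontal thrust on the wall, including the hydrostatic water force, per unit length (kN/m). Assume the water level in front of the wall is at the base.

461 kN/m

K_a = tan²(45° − φ/2) = 0.3874.
γ' = 21.9 − 9.81 = 12.09 kN/m³. Depth below WT = 5.8 m.
σ'_h at WT = K_a γ d_w = 28.75 kPa; at base = 28.75 + K_a γ' × 5.8 = 55.92 kPa.
P₁ (0–3.5 m) = ½×28.75×3.5 = 50.31. P₂ (3.5–9.3 m) = ½(28.75+55.92)×5.8 = 245.5.
P_w = ½ γ_w h₂² = 0.5×9.81×5.8² = 165.0. Total = 50.31+245.5+165.0 = 460.8 kN/m.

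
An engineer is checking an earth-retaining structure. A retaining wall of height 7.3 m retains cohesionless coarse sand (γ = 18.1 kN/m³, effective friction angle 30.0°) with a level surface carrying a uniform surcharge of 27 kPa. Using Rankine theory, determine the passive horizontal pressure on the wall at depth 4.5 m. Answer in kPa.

K_p = (1 + sin φ)/(1 − sin φ) = 3.000.
σ_v = γz + q = 18.1 × 4.5 + 27 = 108.5 kPa.
σ_h = K_p σ_v = 3.000 × 108.5 = 325.4 kPa.

325 kPa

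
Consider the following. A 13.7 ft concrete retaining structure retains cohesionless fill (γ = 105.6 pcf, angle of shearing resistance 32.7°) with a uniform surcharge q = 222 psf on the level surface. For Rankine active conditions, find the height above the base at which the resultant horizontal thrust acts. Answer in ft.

K_a = 0.2985.
Triangular part P₁ = ½K_aγH² = 2958 at H/3 = 4.567 ft; rectangular part P₂ = K_a q H = 907.9 at H/2 = 6.850 ft.
ȳ = (P₁·4.567 + P₂·6.850)/(P₁+P₂) = 5.103 ft.

5.10 ft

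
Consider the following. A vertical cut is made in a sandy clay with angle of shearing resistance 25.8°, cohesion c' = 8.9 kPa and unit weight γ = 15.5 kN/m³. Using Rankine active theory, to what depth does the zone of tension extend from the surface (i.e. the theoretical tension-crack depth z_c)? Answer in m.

K_a = tan²(45° − 25.8°/2) = 0.3935; √K_a = 0.6273.
The active pressure is zero where K_a γ z = 2c√K_a, so z_c = 2c/(γ√K_a) = 2×8.9/(15.5×0.6273) = 1.831 m.

1.83 m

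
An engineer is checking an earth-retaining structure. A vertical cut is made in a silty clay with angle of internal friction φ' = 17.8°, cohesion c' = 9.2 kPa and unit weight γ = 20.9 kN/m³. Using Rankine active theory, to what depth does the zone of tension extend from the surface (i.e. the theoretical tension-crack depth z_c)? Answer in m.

1.21 m

K_a = tan²(45° − 17.8°/2) = 0.5318; √K_a = 0.7292.
The active pressure is zero where K_a γ z = 2c√K_a, so z_c = 2c/(γ√K_a) = 2×9.2/(20.9×0.7292) = 1.207 m.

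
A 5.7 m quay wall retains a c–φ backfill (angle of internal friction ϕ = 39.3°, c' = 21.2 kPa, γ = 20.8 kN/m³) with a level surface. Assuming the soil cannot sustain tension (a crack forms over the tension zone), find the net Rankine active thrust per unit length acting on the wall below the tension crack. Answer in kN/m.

K_a = 0.2245; √K_a = 0.4738.
Tension-crack depth z_c = 2c/(γ√K_a) = 2×21.2/(20.8×0.4738) = 4.303 m.
σ_a at base = K_a γ H − 2c√K_a = 0.2245×20.8×5.7 − 2×21.2×0.4738 = 6.524 kPa.
P_a = ½ × 6.524 × (H − z_c) = 0.5×6.524×1.397 = 4.558 kN/m.

4.56 kN/m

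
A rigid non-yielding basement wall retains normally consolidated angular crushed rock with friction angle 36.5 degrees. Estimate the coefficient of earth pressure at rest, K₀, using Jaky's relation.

0.405

K₀ = 1 − sin φ' = 1 − sin 36.5° = 0.4052.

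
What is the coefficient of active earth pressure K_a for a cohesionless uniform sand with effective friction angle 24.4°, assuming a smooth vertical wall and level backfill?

K_a = (1 − sin φ)/(1 + sin φ) = (1 − sin 24.4°)/(1 + sin 24.4°) = 0.4153.

0.415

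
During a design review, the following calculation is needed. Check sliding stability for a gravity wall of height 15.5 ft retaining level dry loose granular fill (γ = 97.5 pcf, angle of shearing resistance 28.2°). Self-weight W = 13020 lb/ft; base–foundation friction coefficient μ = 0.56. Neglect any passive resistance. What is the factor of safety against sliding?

1.74

K_a = tan²(45° − 28.2°/2) = 0.3582.
P_a = ½K_aγH² = 0.5×0.3582×97.5×15.5² = 4195 lb/ft, acting at H/3 = 5.167 ft above the base.
FS_sliding = μW / P_a = 0.56×13020 / 4195 = 1.738.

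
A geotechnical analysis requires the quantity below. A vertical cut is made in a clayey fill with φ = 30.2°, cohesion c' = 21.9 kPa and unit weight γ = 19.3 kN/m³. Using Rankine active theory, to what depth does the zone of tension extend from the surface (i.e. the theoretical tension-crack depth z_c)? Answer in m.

K_a = tan²(45° − 30.2°/2) = 0.3307; √K_a = 0.5750.
The active pressure is zero where K_a γ z = 2c√K_a, so z_c = 2c/(γ√K_a) = 2×21.9/(19.3×0.5750) = 3.947 m.

3.95 m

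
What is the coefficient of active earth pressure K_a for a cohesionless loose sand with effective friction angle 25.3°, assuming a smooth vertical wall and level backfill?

K_a = (1 − sin φ)/(1 + sin φ) = (1 − sin 25.3°)/(1 + sin 25.3°) = 0.4012.

0.401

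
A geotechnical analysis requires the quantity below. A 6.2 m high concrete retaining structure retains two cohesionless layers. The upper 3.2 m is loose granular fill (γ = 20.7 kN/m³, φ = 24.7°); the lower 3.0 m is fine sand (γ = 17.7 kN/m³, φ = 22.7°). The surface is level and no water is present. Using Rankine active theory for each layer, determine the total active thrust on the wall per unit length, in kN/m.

167 kN/m

K_a1 = tan²(45°−24.7°/2) = 0.4106; K_a2 = tan²(45°−22.7°/2) = 0.4431.
Layer 1: σ at base = K_a1 γ₁ h₁ = 27.20 kPa; P₁ = ½×27.20×3.2 = 43.51.
Layer 2: σ_v at top = γ₁h₁ = 66.24; σ_h top = K_a2×66.24 = 29.35; σ_h base = K_a2×(66.24+17.7×3.0) = 52.88.
P₂ = ½(29.35+52.88)×3.0 = 123.3. Total P_a = 43.51+123.3 = 166.9 kN/m.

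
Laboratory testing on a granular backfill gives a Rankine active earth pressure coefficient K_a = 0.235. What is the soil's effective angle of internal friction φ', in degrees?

K_a = tan²(45° − φ/2) ⇒ 45° − φ/2 = arctan(√0.235) = 25.86°.
φ = 2(45° − 25.86°) = 38.27°.

38.3°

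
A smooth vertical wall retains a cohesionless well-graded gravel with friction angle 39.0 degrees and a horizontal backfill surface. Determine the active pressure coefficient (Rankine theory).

K_a = (1 − sin φ)/(1 + sin φ) = (1 − sin 39.0°)/(1 + sin 39.0°) = 0.2275.

0.228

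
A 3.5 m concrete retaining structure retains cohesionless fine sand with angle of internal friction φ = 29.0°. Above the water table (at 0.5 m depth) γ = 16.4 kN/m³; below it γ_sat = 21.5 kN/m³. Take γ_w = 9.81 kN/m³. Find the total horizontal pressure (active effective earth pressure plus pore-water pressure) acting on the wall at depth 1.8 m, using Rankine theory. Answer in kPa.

K_a = (1 − sin φ)/(1 + sin φ) = 0.3470.
γ' = 21.5 − 9.81 = 11.69 kN/m³.
Effective vertical stress at 1.8 m: σ'_v = 16.4×0.5 + 11.69×1.30 = 23.40 kPa.
σ'_h = K_a σ'_v = 0.3470 × 23.40 = 8.118 kPa; u = γ_w × 1.30 = 12.75 kPa.
Total σ_h = 8.118 + 12.75 = 20.87 kPa.

20.9 kPa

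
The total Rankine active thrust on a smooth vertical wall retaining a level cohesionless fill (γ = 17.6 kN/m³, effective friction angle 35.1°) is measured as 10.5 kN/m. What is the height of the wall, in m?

K_a = 0.2698. P_a = ½ K_a γ H² ⇒ H = √(2P_a/(K_a γ)).
H = √(2×10.5/(0.2698×17.6)) = 2.103 m.

2.10 m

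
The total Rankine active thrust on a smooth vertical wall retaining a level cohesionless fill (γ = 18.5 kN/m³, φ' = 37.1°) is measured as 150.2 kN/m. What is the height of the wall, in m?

K_a = 0.2475. P_a = ½ K_a γ H² ⇒ H = √(2P_a/(K_a γ)).
H = √(2×150.2/(0.2475×18.5)) = 8.100 m.

8.10 m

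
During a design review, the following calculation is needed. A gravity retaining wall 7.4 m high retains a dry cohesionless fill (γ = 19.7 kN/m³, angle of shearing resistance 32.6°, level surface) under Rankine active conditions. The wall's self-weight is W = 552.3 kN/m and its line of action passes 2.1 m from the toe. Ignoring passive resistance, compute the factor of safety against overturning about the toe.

2.91

K_a = tan²(45° − 32.6°/2) = 0.2997.
P_a = ½K_aγH² = 0.5×0.2997×19.7×7.4² = 161.7 kN/m, acting at H/3 = 2.467 m above the base.
Overturning moment M_o = P_a × H/3 = 161.7 × 2.467 = 398.8.
Resisting moment M_r = W × 2.1 = 552.3 × 2.1 = 1160.
FS_overturning = M_r/M_o = 1160/398.8 = 2.908.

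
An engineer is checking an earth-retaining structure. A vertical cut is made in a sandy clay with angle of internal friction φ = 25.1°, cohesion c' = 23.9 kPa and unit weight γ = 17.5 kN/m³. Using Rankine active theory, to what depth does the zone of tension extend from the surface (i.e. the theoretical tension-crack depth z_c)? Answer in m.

K_a = tan²(45° − 25.1°/2) = 0.4043; √K_a = 0.6358.
The active pressure is zero where K_a γ z = 2c√K_a, so z_c = 2c/(γ√K_a) = 2×23.9/(17.5×0.6358) = 4.296 m.

4.30 m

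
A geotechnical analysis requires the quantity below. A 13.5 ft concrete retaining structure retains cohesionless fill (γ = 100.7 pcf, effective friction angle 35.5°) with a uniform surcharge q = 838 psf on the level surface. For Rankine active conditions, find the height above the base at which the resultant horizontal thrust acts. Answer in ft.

5.74 ft

K_a = 0.2653.
Triangular part P₁ = ½K_aγH² = 2434 at H/3 = 4.500 ft; rectangular part P₂ = K_a q H = 3001 at H/2 = 6.750 ft.
ȳ = (P₁·4.500 + P₂·6.750)/(P₁+P₂) = 5.742 ft.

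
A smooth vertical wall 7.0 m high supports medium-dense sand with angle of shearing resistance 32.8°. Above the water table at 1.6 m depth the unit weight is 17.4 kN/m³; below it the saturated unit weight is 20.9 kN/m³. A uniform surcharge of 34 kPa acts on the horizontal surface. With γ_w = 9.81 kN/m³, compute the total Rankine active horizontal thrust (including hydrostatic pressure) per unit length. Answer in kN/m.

313 kN/m

K_a = tan²(45° − φ/2) = 0.2973.
γ' = 20.9 − 9.81 = 11.09 kN/m³. h₂ = H − d_w = 5.4 m.
σ'_h: at surface K_a·q = 10.11; at WT K_a(q+γd_w) = 18.38; at base K_a(q+γd_w+γ'h₂) = 36.18 kPa.
P₁ = ½(10.11+18.38)×1.6 = 22.79; P₂ = ½(18.38+36.18)×5.4 = 147.3; P_w = ½γ_w h₂² = 143.0.
Total = 22.79+147.3+143.0 = 313.2 kN/m.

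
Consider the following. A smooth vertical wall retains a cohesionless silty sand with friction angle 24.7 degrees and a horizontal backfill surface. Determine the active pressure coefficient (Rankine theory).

0.411

K_a = (1 − sin φ)/(1 + sin φ) = (1 − sin 24.7°)/(1 + sin 24.7°) = 0.4106.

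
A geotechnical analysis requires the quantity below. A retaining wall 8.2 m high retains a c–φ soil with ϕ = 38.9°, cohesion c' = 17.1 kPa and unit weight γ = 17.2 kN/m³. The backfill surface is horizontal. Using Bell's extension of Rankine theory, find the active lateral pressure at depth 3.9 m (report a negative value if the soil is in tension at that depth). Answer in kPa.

K_a = (1 − sin φ)/(1 + sin φ) = 0.2285.
σ_a = K_a γ z − 2c√K_a = 0.2285×17.2×3.9 − 2×17.1×0.4780 = -1.019 kPa.

-1.02 kPa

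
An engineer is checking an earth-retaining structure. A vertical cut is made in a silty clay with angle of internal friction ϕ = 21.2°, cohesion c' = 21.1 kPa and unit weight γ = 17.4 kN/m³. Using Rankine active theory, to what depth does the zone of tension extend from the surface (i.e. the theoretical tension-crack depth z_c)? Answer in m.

K_a = tan²(45° − 21.2°/2) = 0.4688; √K_a = 0.6847.
The active pressure is zero where K_a γ z = 2c√K_a, so z_c = 2c/(γ√K_a) = 2×21.1/(17.4×0.6847) = 3.542 m.

3.54 m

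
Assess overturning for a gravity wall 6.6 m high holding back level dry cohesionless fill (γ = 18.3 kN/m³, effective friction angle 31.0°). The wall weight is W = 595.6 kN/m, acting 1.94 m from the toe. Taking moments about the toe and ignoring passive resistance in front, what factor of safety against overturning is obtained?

K_a = tan²(45° − 31.0°/2) = 0.3201.
P_a = ½K_aγH² = 0.5×0.3201×18.3×6.6² = 127.6 kN/m, acting at H/3 = 2.200 m above the base.
Overturning moment M_o = P_a × H/3 = 127.6 × 2.200 = 280.7.
Resisting moment M_r = W × 1.94 = 595.6 × 1.94 = 1155.
FS_overturning = M_r/M_o = 1155/280.7 = 4.117.

4.12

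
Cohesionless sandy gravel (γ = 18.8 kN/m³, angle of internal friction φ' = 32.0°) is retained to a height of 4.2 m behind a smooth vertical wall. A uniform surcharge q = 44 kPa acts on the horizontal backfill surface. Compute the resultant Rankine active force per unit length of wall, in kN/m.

108 kN/m

K_a = tan²(45° − φ/2) = 0.3073.
Soil triangle: ½ K_a γ H² = 0.5×0.3073×18.8×4.2² = 50.95 kN/m.
Surcharge rectangle: K_a q H = 0.3073×44×4.2 = 56.78 kN/m.
Total = 50.95 + 56.78 = 107.7 kN/m.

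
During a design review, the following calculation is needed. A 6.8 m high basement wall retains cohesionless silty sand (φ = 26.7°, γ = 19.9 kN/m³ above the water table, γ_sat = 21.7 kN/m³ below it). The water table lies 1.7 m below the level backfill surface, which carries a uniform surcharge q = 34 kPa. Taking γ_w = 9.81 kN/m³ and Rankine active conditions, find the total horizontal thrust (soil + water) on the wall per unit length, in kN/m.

351 kN/m

K_a = tan²(45° − φ/2) = 0.3800.
γ' = 21.7 − 9.81 = 11.89 kN/m³. h₂ = H − d_w = 5.1 m.
σ'_h: at surface K_a·q = 12.92; at WT K_a(q+γd_w) = 25.77; at base K_a(q+γd_w+γ'h₂) = 48.81 kPa.
P₁ = ½(12.92+25.77)×1.7 = 32.89; P₂ = ½(25.77+48.81)×5.1 = 190.2; P_w = ½γ_w h₂² = 127.6.
Total = 32.89+190.2+127.6 = 350.7 kN/m.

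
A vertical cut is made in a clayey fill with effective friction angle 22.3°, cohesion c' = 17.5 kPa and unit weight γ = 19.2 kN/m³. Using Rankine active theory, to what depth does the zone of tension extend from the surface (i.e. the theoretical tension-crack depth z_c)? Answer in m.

K_a = tan²(45° − 22.3°/2) = 0.4498; √K_a = 0.6707.
The active pressure is zero where K_a γ z = 2c√K_a, so z_c = 2c/(γ√K_a) = 2×17.5/(19.2×0.6707) = 2.718 m.

2.72 m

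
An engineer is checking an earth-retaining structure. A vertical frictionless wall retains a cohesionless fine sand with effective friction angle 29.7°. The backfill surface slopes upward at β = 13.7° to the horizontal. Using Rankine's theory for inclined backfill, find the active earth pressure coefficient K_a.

K_a = cos β · (cos β − √(cos²β − cos²φ)) / (cos β + √(cos²β − cos²φ)).
cos β = 0.9715, cos φ = 0.8686, √(cos²β − cos²φ) = 0.4352.
K_a = 0.9715 × (0.9715 − 0.4352)/(0.9715 + 0.4352) = 0.3704.

0.370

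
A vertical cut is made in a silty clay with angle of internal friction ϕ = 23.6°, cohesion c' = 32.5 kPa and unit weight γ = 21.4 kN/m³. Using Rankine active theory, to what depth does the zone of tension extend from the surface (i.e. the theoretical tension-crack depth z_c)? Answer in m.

4.64 m

K_a = tan²(45° − 23.6°/2) = 0.4282; √K_a = 0.6544.
The active pressure is zero where K_a γ z = 2c√K_a, so z_c = 2c/(γ√K_a) = 2×32.5/(21.4×0.6544) = 4.642 m.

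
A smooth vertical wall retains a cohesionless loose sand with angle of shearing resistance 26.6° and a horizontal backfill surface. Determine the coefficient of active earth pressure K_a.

0.381

K_a = tan²(45° − φ/2) = tan²(31.70°) = 0.3814.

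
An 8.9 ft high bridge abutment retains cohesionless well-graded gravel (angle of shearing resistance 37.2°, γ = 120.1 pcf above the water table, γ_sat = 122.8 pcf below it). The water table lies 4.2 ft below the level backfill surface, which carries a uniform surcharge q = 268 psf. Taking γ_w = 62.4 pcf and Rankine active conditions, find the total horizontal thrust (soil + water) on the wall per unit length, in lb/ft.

2290 lb/ft

K_a = tan²(45° − φ/2) = 0.2464.
γ' = 122.8 − 62.4 = 60.40 pcf. h₂ = H − d_w = 4.7 ft.
σ'_h: at surface K_a·q = 66.04; at WT K_a(q+γd_w) = 190.3; at base K_a(q+γd_w+γ'h₂) = 260.3 psf.
P₁ = ½(66.04+190.3)×4.2 = 538.4; P₂ = ½(190.3+260.3)×4.7 = 1059; P_w = ½γ_w h₂² = 689.2.
Total = 538.4+1059+689.2 = 2287 lb/ft.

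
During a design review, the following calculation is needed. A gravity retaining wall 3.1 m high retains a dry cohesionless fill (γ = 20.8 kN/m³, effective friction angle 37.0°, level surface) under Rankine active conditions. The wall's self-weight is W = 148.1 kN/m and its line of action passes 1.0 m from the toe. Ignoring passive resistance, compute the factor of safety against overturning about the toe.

K_a = tan²(45° − 37.0°/2) = 0.2486.
P_a = ½K_aγH² = 0.5×0.2486×20.8×3.1² = 24.84 kN/m, acting at H/3 = 1.033 m above the base.
Overturning moment M_o = P_a × H/3 = 24.84 × 1.033 = 25.67.
Resisting moment M_r = W × 1.0 = 148.1 × 1.0 = 148.1.
FS_overturning = M_r/M_o = 148.1/25.67 = 5.769.

5.77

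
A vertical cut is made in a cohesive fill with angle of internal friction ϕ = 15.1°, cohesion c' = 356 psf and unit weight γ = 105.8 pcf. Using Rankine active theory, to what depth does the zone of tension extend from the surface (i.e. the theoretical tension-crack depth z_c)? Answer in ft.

K_a = tan²(45° − 15.1°/2) = 0.5867; √K_a = 0.7659.
The active pressure is zero where K_a γ z = 2c√K_a, so z_c = 2c/(γ√K_a) = 2×356/(105.8×0.7659) = 8.786 ft.

8.79 ft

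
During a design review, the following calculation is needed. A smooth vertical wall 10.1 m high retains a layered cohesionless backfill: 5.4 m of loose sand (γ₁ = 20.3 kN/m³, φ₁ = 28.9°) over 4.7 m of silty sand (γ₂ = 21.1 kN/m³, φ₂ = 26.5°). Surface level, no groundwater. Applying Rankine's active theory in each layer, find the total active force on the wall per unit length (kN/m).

K_a1 = tan²(45°−28.9°/2) = 0.3484; K_a2 = tan²(45°−26.5°/2) = 0.3829.
Layer 1: σ at base = K_a1 γ₁ h₁ = 38.19 kPa; P₁ = ½×38.19×5.4 = 103.1.
Layer 2: σ_v at top = γ₁h₁ = 109.6; σ_h top = K_a2×109.6 = 41.98; σ_h base = K_a2×(109.6+21.1×4.7) = 79.95.
P₂ = ½(41.98+79.95)×4.7 = 286.5. Total P_a = 103.1+286.5 = 389.6 kN/m.

390 kN/m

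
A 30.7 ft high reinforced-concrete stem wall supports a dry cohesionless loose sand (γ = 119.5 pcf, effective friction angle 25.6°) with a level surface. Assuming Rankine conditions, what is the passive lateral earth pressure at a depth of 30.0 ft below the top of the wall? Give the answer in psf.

9040 psf

K_p = (1 + sin φ)/(1 − sin φ) = 2.522.
σ_h = K_p γ z = 2.522 × 119.5 × 30.0 = 9040 psf.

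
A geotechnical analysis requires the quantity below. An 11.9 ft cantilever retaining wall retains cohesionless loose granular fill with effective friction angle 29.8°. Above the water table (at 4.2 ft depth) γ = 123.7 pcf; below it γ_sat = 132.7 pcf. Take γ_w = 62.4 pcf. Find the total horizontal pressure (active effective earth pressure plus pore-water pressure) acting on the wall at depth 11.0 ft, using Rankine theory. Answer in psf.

760 psf

K_a = (1 − sin φ)/(1 + sin φ) = 0.3360.
γ' = 132.7 − 62.4 = 70.30 pcf.
Effective vertical stress at 11.0 ft: σ'_v = 123.7×4.2 + 70.30×6.80 = 997.6 psf.
σ'_h = K_a σ'_v = 0.3360 × 997.6 = 335.2 psf; u = γ_w × 6.80 = 424.3 psf.
Total σ_h = 335.2 + 424.3 = 759.5 psf.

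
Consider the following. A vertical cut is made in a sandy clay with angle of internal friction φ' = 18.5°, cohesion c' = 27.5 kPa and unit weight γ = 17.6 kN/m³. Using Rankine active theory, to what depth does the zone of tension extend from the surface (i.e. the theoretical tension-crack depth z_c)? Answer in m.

4.34 m

K_a = tan²(45° − 18.5°/2) = 0.5183; √K_a = 0.7199.
The active pressure is zero where K_a γ z = 2c√K_a, so z_c = 2c/(γ√K_a) = 2×27.5/(17.6×0.7199) = 4.341 m.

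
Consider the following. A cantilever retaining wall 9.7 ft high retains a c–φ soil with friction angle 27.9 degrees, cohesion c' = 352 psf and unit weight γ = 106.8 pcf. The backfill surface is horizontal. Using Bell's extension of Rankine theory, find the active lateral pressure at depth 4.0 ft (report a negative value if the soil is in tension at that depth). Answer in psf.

-269 psf

K_a = (1 − sin φ)/(1 + sin φ) = 0.3625.
σ_a = K_a γ z − 2c√K_a = 0.3625×106.8×4.0 − 2×352×0.6020 = -269.0 psf.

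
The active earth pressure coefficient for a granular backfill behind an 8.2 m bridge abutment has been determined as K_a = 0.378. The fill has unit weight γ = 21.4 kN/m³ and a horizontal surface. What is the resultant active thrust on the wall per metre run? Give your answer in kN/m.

P = ½ K_a γ H² = 0.5 × 0.378 × 21.4 × 8.2² = 272.0 kN/m.

272 kN/m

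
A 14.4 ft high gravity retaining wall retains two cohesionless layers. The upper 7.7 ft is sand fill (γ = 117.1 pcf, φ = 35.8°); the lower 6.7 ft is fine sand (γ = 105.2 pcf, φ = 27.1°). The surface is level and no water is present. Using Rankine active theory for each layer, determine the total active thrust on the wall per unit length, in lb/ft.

K_a1 = tan²(45°−35.8°/2) = 0.2619; K_a2 = tan²(45°−27.1°/2) = 0.3741.
Layer 1: σ at base = K_a1 γ₁ h₁ = 236.1 psf; P₁ = ½×236.1×7.7 = 909.0.
Layer 2: σ_v at top = γ₁h₁ = 901.7; σ_h top = K_a2×901.7 = 337.3; σ_h base = K_a2×(901.7+105.2×6.7) = 600.9.
P₂ = ½(337.3+600.9)×6.7 = 3143. Total P_a = 909.0+3143 = 4052 lb/ft.

4050 lb/ft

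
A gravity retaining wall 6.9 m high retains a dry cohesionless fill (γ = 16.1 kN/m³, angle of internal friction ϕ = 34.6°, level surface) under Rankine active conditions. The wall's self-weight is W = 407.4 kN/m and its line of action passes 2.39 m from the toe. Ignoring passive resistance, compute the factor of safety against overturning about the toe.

4.01

K_a = tan²(45° − 34.6°/2) = 0.2756.
P_a = ½K_aγH² = 0.5×0.2756×16.1×6.9² = 105.6 kN/m, acting at H/3 = 2.300 m above the base.
Overturning moment M_o = P_a × H/3 = 105.6 × 2.300 = 243.0.
Resisting moment M_r = W × 2.39 = 407.4 × 2.39 = 973.7.
FS_overturning = M_r/M_o = 973.7/243.0 = 4.007.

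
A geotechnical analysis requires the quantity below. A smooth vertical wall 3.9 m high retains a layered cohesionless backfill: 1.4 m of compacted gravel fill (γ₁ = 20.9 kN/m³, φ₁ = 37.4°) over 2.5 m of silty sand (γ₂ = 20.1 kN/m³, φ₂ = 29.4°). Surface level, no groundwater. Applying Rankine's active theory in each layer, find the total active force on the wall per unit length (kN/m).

K_a1 = tan²(45°−37.4°/2) = 0.2443; K_a2 = tan²(45°−29.4°/2) = 0.3415.
Layer 1: σ at base = K_a1 γ₁ h₁ = 7.147 kPa; P₁ = ½×7.147×1.4 = 5.003.
Layer 2: σ_v at top = γ₁h₁ = 29.26; σ_h top = K_a2×29.26 = 9.991; σ_h base = K_a2×(29.26+20.1×2.5) = 27.15.
P₂ = ½(9.991+27.15)×2.5 = 46.43. Total P_a = 5.003+46.43 = 51.43 kN/m.

51.4 kN/m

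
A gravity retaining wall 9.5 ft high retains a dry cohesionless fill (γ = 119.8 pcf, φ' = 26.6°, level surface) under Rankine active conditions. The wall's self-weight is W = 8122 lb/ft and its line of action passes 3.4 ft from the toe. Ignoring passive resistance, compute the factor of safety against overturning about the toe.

4.23

K_a = tan²(45° − 26.6°/2) = 0.3814.
P_a = ½K_aγH² = 0.5×0.3814×119.8×9.5² = 2062 lb/ft, acting at H/3 = 3.167 ft above the base.
Overturning moment M_o = P_a × H/3 = 2062 × 3.167 = 6530.
Resisting moment M_r = W × 3.4 = 8122 × 3.4 = 27610.
FS_overturning = M_r/M_o = 27610/6530 = 4.229.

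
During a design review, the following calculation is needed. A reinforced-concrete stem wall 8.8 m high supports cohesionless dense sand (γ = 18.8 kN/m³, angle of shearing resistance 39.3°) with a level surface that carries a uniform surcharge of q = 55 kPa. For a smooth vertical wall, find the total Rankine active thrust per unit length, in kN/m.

272 kN/m

K_a = tan²(45° − φ/2) = 0.2245.
Soil triangle: ½ K_a γ H² = 0.5×0.2245×18.8×8.8² = 163.4 kN/m.
Surcharge rectangle: K_a q H = 0.2245×55×8.8 = 108.6 kN/m.
Total = 163.4 + 108.6 = 272.0 kN/m.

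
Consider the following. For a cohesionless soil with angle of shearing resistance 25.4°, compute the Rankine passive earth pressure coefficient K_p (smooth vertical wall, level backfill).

2.50

K_p = (1 + sin φ)/(1 − sin φ) = tan²(45° + 25.4°/2) = 2.502.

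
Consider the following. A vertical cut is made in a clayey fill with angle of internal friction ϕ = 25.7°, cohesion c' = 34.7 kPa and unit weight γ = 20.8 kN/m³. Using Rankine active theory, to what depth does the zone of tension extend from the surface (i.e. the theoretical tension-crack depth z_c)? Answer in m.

5.31 m

K_a = tan²(45° − 25.7°/2) = 0.3950; √K_a = 0.6285.
The active pressure is zero where K_a γ z = 2c√K_a, so z_c = 2c/(γ√K_a) = 2×34.7/(20.8×0.6285) = 5.309 m.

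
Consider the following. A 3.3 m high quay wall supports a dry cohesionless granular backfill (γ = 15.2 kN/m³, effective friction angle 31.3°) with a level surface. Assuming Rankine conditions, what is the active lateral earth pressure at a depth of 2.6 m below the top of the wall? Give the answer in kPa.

K_a = (1 − sin φ)/(1 + sin φ) = 0.3162.
σ_h = K_a γ z = 0.3162 × 15.2 × 2.6 = 12.50 kPa.

12.5 kPa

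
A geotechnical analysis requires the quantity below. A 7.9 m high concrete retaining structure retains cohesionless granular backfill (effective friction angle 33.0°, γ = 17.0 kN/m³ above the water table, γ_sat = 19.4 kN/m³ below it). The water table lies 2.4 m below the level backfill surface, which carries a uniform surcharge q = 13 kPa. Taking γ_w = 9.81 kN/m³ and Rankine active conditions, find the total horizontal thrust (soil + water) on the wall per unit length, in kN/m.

K_a = tan²(45° − φ/2) = 0.2948.
γ' = 19.4 − 9.81 = 9.590 kN/m³. h₂ = H − d_w = 5.5 m.
σ'_h: at surface K_a·q = 3.832; at WT K_a(q+γd_w) = 15.86; at base K_a(q+γd_w+γ'h₂) = 31.41 kPa.
P₁ = ½(3.832+15.86)×2.4 = 23.63; P₂ = ½(15.86+31.41)×5.5 = 130.0; P_w = ½γ_w h₂² = 148.4.
Total = 23.63+130.0+148.4 = 302.0 kN/m.

302 kN/m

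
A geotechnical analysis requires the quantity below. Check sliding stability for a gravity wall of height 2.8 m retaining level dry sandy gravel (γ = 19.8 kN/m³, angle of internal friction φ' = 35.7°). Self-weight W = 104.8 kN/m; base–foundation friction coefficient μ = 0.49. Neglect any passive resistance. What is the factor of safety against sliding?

2.52

K_a = tan²(45° − 35.7°/2) = 0.2630.
P_a = ½K_aγH² = 0.5×0.2630×19.8×2.8² = 20.41 kN/m, acting at H/3 = 0.9333 m above the base.
FS_sliding = μW / P_a = 0.49×104.8 / 20.41 = 2.516.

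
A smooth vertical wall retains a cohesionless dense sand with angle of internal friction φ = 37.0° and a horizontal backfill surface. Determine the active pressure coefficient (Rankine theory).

K_a = (1 − sin φ)/(1 + sin φ) = (1 − sin 37.0°)/(1 + sin 37.0°) = 0.2486.

0.249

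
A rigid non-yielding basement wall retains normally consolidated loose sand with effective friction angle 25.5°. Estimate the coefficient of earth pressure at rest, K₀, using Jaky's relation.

0.569

K₀ = 1 − sin φ' = 1 − sin 25.5° = 0.5695.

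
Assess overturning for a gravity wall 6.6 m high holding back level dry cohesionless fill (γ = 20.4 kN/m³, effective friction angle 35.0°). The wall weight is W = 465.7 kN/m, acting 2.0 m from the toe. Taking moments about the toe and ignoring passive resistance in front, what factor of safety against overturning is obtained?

K_a = tan²(45° − 35.0°/2) = 0.2710.
P_a = ½K_aγH² = 0.5×0.2710×20.4×6.6² = 120.4 kN/m, acting at H/3 = 2.200 m above the base.
Overturning moment M_o = P_a × H/3 = 120.4 × 2.200 = 264.9.
Resisting moment M_r = W × 2.0 = 465.7 × 2.0 = 931.4.
FS_overturning = M_r/M_o = 931.4/264.9 = 3.516.

3.52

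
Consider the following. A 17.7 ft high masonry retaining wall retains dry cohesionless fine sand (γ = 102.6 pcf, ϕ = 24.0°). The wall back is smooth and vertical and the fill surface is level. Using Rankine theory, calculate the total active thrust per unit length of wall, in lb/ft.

K_a = tan²(45° − φ/2) = 0.4217.
P_a = ½ K_a γ H² = 0.5 × 0.4217 × 102.6 × 17.7² = 6778 lb/ft.

6780 lb/ft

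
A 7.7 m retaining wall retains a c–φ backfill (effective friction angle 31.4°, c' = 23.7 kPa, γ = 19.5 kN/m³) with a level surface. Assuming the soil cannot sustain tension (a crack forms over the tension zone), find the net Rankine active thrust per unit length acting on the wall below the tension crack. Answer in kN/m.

K_a = 0.3149; √K_a = 0.5612.
Tension-crack depth z_c = 2c/(γ√K_a) = 2×23.7/(19.5×0.5612) = 4.332 m.
σ_a at base = K_a γ H − 2c√K_a = 0.3149×19.5×7.7 − 2×23.7×0.5612 = 20.69 kPa.
P_a = ½ × 20.69 × (H − z_c) = 0.5×20.69×3.368 = 34.84 kN/m.

34.8 kN/m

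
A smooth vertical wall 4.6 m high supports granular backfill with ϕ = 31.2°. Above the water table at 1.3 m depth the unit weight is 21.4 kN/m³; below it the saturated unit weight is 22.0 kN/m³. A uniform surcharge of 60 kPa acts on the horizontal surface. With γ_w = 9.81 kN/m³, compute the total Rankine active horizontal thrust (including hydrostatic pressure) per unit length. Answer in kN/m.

197 kN/m

K_a = tan²(45° − φ/2) = 0.3175.
γ' = 22.0 − 9.81 = 12.19 kN/m³. h₂ = H − d_w = 3.3 m.
σ'_h: at surface K_a·q = 19.05; at WT K_a(q+γd_w) = 27.88; at base K_a(q+γd_w+γ'h₂) = 40.65 kPa.
P₁ = ½(19.05+27.88)×1.3 = 30.51; P₂ = ½(27.88+40.65)×3.3 = 113.1; P_w = ½γ_w h₂² = 53.42.
Total = 30.51+113.1+53.42 = 197.0 kN/m.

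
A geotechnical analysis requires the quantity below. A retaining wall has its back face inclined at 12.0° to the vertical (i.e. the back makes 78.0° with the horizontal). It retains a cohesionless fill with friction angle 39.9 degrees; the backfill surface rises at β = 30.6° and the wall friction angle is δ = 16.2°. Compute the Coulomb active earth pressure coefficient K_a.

0.472

K_a = sin²(α+φ) / [sin²α · sin(α−δ) · (1 + √{sin(φ+δ)sin(φ−β) / (sin(α−δ)sin(α+β))})²].
With α = 78.0°, φ = 39.9°, δ = 16.2°, β = 30.6°: K_a = 0.4721.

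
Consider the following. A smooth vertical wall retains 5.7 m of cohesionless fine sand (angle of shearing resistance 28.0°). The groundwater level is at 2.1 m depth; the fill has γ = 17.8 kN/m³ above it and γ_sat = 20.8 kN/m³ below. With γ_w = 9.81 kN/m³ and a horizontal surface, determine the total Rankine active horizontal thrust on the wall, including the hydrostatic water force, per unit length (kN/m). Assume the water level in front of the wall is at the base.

152 kN/m

K_a = tan²(45° − φ/2) = 0.3610.
γ' = 20.8 − 9.81 = 10.99 kN/m³. Depth below WT = 3.6 m.
σ'_h at WT = K_a γ d_w = 13.50 kPa; at base = 13.50 + K_a γ' × 3.6 = 27.78 kPa.
P₁ (0–2.1 m) = ½×13.50×2.1 = 14.17. P₂ (2.1–5.7 m) = ½(13.50+27.78)×3.6 = 74.29.
P_w = ½ γ_w h₂² = 0.5×9.81×3.6² = 63.57. Total = 14.17+74.29+63.57 = 152.0 kN/m.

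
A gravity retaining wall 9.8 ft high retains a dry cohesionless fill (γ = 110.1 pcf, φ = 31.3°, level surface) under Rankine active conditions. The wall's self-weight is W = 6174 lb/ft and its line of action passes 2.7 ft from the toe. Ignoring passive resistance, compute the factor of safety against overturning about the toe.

K_a = tan²(45° − 31.3°/2) = 0.3162.
P_a = ½K_aγH² = 0.5×0.3162×110.1×9.8² = 1672 lb/ft, acting at H/3 = 3.267 ft above the base.
Overturning moment M_o = P_a × H/3 = 1672 × 3.267 = 5461.
Resisting moment M_r = W × 2.7 = 6174 × 2.7 = 16670.
FS_overturning = M_r/M_o = 16670/5461 = 3.052.

3.05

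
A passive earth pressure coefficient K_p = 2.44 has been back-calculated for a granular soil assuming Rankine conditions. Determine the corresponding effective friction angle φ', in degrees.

K_p = (1+sin φ)/(1−sin φ) ⇒ sin φ = (K_p − 1)/(K_p + 1) = 0.4186.
φ = arcsin(0.4186) = 24.75°.

24.7°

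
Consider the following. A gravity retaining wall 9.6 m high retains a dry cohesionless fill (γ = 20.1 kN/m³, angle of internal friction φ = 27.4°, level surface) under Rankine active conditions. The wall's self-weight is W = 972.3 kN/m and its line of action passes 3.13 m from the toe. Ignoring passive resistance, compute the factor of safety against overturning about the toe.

2.78

K_a = tan²(45° − 27.4°/2) = 0.3697.
P_a = ½K_aγH² = 0.5×0.3697×20.1×9.6² = 342.4 kN/m, acting at H/3 = 3.200 m above the base.
Overturning moment M_o = P_a × H/3 = 342.4 × 3.200 = 1096.
Resisting moment M_r = W × 3.13 = 972.3 × 3.13 = 3043.
FS_overturning = M_r/M_o = 3043/1096 = 2.778.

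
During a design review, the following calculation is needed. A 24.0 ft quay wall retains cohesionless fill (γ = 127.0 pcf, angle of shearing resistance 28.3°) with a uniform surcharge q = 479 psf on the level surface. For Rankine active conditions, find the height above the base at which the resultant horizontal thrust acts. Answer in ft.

K_a = 0.3568.
Triangular part P₁ = ½K_aγH² = 13050 at H/3 = 8.000 ft; rectangular part P₂ = K_a q H = 4101 at H/2 = 12.00 ft.
ȳ = (P₁·8.000 + P₂·12.00)/(P₁+P₂) = 8.957 ft.

8.96 ft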